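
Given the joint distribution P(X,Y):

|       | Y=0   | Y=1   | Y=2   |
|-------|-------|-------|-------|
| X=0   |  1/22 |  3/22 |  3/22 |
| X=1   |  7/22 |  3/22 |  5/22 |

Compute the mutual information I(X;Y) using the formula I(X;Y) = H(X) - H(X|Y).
0.0849 bits

I(X;Y) = H(X) - H(X|Y)

Marginal of X (row sums):
  P(X=0) = 1/22 + 3/22 + 3/22 = 7/22
  P(X=1) = 7/22 + 3/22 + 5/22 = 15/22
H(X) = -[(7/22)·log₂(7/22) + (15/22)·log₂(15/22)]
  = 0.5257 + 0.3767 = 0.9024 bits

Marginal of Y (column sums):
  P(Y=0) = 1/22 + 7/22 = 4/11
  P(Y=1) = 3/22 + 3/22 = 3/11
  P(Y=2) = 3/22 + 5/22 = 4/11
H(X|Y) = Σ_y P(y)·H(X|Y=y):
  Y=0: P(Y=0) = 4/11, P(X|Y=0) = (1/8, 7/8) → H(X|Y=0) = 0.5436
  Y=1: P(Y=1) = 3/11, P(X|Y=1) = (1/2, 1/2) → H(X|Y=1) = 1.0000
  Y=2: P(Y=2) = 4/11, P(X|Y=2) = (3/8, 5/8) → H(X|Y=2) = 0.9544
H(X|Y) = (4/11)·0.5436 + (3/11)·1.0000 + (4/11)·0.9544 = 0.8175 bits

I(X;Y) = H(X) - H(X|Y) = 0.9024 - 0.8175 = 0.0849 bits

Cross-check via I(X;Y) = H(X) + H(Y) - H(X,Y): computing H(Y) from the column sums and H(X,Y) from the 6 cells in the same way gives H(Y) = 1.5726 bits and H(X,Y) = 2.3901 bits, so
I(X;Y) = 0.9024 + 1.5726 - 2.3901 = 0.0849 bits ✓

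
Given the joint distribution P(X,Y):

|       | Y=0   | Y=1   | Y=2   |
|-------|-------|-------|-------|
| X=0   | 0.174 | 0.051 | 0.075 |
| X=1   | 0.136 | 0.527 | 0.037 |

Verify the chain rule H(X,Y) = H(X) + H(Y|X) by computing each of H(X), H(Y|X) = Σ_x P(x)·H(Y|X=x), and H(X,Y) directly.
H(X) = 0.8813 bits, H(Y|X) = 1.1114 bits, H(X,Y) = 1.9927 bits

Marginal of X (row sums):
  P(X=0) = 0.174 + 0.051 + 0.075 = 0.300
  P(X=1) = 0.136 + 0.527 + 0.037 = 0.700
H(X) = -[0.300·log₂(0.300) + 0.700·log₂(0.700)]
  = 0.521090 + 0.360201 = 0.8813 bits

H(Y|X) = Σ_x P(x)·H(Y|X=x):
  X=0: P(X=0) = 0.300, P(Y|X=0) = (29/50, 17/100, 1/4) → H(Y|X=0) = 1.390394
  X=1: P(X=1) = 0.700, P(Y|X=1) = (34/175, 527/700, 37/700) → H(Y|X=1) = 0.991784
H(Y|X) = 0.300·1.390394 + 0.700·0.991784 = 1.1114 bits

H(X,Y) = -Σ_{x,y} P(x,y) log₂ P(x,y). Per-cell terms -P(x,y)·log₂P(x,y):
  X=0: 0.438974, 0.218961, 0.280272
  X=1: 0.391452, 0.487014, 0.175984
Sum of the 6 terms: H(X,Y) = 1.9927 bits

Chain rule check:
  H(X) + H(Y|X) = 0.8813 + 1.1114 = 1.9927 bits
  H(X,Y) = 1.9927 bits
✓ Chain rule verified.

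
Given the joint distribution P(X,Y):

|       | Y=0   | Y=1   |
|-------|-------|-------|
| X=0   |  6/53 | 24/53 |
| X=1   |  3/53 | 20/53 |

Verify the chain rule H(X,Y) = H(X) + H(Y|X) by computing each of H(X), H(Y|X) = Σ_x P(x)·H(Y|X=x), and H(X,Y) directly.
H(X) = 0.9874 bits, H(Y|X) = 0.6511 bits, H(X,Y) = 1.6384 bits

Marginal of X (row sums):
  P(X=0) = 6/53 + 24/53 = 30/53
  P(X=1) = 3/53 + 20/53 = 23/53
H(X) = -[(30/53)·log₂(30/53) + (23/53)·log₂(23/53)]
  = 0.464734 + 0.522646 = 0.9874 bits

H(Y|X) = Σ_x P(x)·H(Y|X=x):
  X=0: P(X=0) = 30/53, P(Y|X=0) = (1/5, 4/5) → H(Y|X=0) = 0.721928
  X=1: P(X=1) = 23/53, P(Y|X=1) = (3/23, 20/23) → H(Y|X=1) = 0.558629
H(Y|X) = (30/53)·0.721928 + (23/53)·0.558629 = 0.6511 bits

H(X,Y) = -Σ_{x,y} P(x,y) log₂ P(x,y). Per-cell terms -P(x,y)·log₂P(x,y):
  X=0: 0.355807, 0.517566
  X=1: 0.234507, 0.530563
Sum of the 4 terms: H(X,Y) = 1.6384 bits

Chain rule check:
  H(X) + H(Y|X) = 0.9874 + 0.6511 = 1.6385 bits
  H(X,Y) = 1.6384 bits
✓ Chain rule verified (Δ = 0.0001 is 4-dp rounding noise: each of the three values was rounded independently).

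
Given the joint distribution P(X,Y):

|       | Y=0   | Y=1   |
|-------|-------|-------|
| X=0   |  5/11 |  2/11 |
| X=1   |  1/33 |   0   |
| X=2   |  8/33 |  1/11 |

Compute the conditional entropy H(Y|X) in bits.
0.8310 bits

H(Y|X) = H(X,Y) - H(X)

H(X,Y) = -Σ_{x,y} P(x,y) log₂ P(x,y). Per-cell terms -P(x,y)·log₂P(x,y):
  X=0: 0.51705, 0.44717
  X=1: 0.15286, 0.00000
  X=2: 0.49561, 0.31449
  (cells with P = 0 contribute 0)
Sum of the 6 terms: H(X,Y) = 1.92718 bits

Marginal of X (row sums):
  P(X=0) = 5/11 + 2/11 = 7/11
  P(X=1) = 1/33 + 0 = 1/33
  P(X=2) = 8/33 + 1/11 = 1/3
H(X) = -[(7/11)·log₂(7/11) + (1/33)·log₂(1/33) + (1/3)·log₂(1/3)]
  = 0.41496 + 0.15286 + 0.52832 = 1.09614 bits

H(Y|X) = H(X,Y) - H(X) = 1.92718 - 1.09614 = 0.8310 bits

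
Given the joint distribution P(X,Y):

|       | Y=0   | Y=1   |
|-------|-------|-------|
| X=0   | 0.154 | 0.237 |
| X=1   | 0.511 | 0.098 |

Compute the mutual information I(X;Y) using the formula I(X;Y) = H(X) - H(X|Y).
0.1541 bits

I(X;Y) = H(X) - H(X|Y)

Marginal of X (row sums):
  P(X=0) = 0.154 + 0.237 = 0.391
  P(X=1) = 0.511 + 0.098 = 0.609
H(X) = -[0.391·log₂(0.391) + 0.609·log₂(0.609)]
  = 0.52971 + 0.43573 = 0.9654 bits

Marginal of Y (column sums):
  P(Y=0) = 0.154 + 0.511 = 0.665
  P(Y=1) = 0.237 + 0.098 = 0.335
H(X|Y) = Σ_y P(y)·H(X|Y=y):
  Y=0: P(Y=0) = 0.665, P(X|Y=0) = (22/95, 73/95) → H(X|Y=0) = 0.78075
  Y=1: P(Y=1) = 0.335, P(X|Y=1) = (237/335, 98/335) → H(X|Y=1) = 0.87198
H(X|Y) = 0.665·0.78075 + 0.335·0.87198 = 0.8113 bits

I(X;Y) = H(X) - H(X|Y) = 0.9654 - 0.8113 = 0.1541 bits

Cross-check via I(X;Y) = H(X) + H(Y) - H(X,Y): computing H(Y) from the column sums and H(X,Y) from the 4 cells in the same way gives H(Y) = 0.9200 bits and H(X,Y) = 1.7313 bits, so
I(X;Y) = 0.9654 + 0.9200 - 1.7313 = 0.1541 bits ✓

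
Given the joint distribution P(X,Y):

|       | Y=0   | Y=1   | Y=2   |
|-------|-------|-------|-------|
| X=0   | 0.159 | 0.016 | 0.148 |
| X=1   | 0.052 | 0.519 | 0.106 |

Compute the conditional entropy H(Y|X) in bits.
1.0737 bits

H(Y|X) = H(X,Y) - H(X)

H(X,Y) = -Σ_{x,y} P(x,y) log₂ P(x,y). Per-cell terms -P(x,y)·log₂P(x,y):
  X=0: 0.4218, 0.0955, 0.4079
  X=1: 0.2218, 0.4911, 0.3432
Sum of the 6 terms: H(X,Y) = 1.9813 bits

Marginal of X (row sums):
  P(X=0) = 0.159 + 0.016 + 0.148 = 0.323
  P(X=1) = 0.052 + 0.519 + 0.106 = 0.677
H(X) = -[0.323·log₂(0.323) + 0.677·log₂(0.677)]
  = 0.5266 + 0.3810 = 0.9076 bits

H(Y|X) = H(X,Y) - H(X) = 1.9813 - 0.9076 = 1.0737 bits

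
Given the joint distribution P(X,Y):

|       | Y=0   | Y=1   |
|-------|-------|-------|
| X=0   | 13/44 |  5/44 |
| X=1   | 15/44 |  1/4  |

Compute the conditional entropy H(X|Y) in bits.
0.9599 bits

H(X|Y) = H(X,Y) - H(Y)

H(X,Y) = -Σ_{x,y} P(x,y) log₂ P(x,y). Per-cell terms -P(x,y)·log₂P(x,y):
  X=0: 0.5197022, 0.3565345
  X=1: 0.5292753, 0.5000000
Sum of the 4 terms: H(X,Y) = 1.905512 bits

Marginal of Y (column sums):
  P(Y=0) = 13/44 + 15/44 = 7/11
  P(Y=1) = 5/44 + 1/4 = 4/11
H(Y) = -[(7/11)·log₂(7/11) + (4/11)·log₂(4/11)]
  = 0.4149579 + 0.5307024 = 0.945660 bits

H(X|Y) = H(X,Y) - H(Y) = 1.905512 - 0.945660 = 0.9599 bits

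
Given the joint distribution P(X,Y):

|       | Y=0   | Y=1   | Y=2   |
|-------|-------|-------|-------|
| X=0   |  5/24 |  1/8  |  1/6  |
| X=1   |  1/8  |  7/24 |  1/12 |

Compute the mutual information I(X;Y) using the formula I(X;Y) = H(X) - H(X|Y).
0.0851 bits

I(X;Y) = H(X) - H(X|Y)

Marginal of X (row sums):
  P(X=0) = 5/24 + 1/8 + 1/6 = 1/2
  P(X=1) = 1/8 + 7/24 + 1/12 = 1/2
H(X) = -[(1/2)·log₂(1/2) + (1/2)·log₂(1/2)]
  = 0.5000 + 0.5000 = 1.0000 bits

Marginal of Y (column sums):
  P(Y=0) = 5/24 + 1/8 = 1/3
  P(Y=1) = 1/8 + 7/24 = 5/12
  P(Y=2) = 1/6 + 1/12 = 1/4
H(X|Y) = Σ_y P(y)·H(X|Y=y):
  Y=0: P(Y=0) = 1/3, P(X|Y=0) = (5/8, 3/8) → H(X|Y=0) = 0.9544
  Y=1: P(Y=1) = 5/12, P(X|Y=1) = (3/10, 7/10) → H(X|Y=1) = 0.8813
  Y=2: P(Y=2) = 1/4, P(X|Y=2) = (2/3, 1/3) → H(X|Y=2) = 0.9183
H(X|Y) = (1/3)·0.9544 + (5/12)·0.8813 + (1/4)·0.9183 = 0.9149 bits

I(X;Y) = H(X) - H(X|Y) = 1.0000 - 0.9149 = 0.0851 bits

Cross-check via I(X;Y) = H(X) + H(Y) - H(X,Y): computing H(Y) from the column sums and H(X,Y) from the 6 cells in the same way gives H(Y) = 1.5546 bits and H(X,Y) = 2.4695 bits, so
I(X;Y) = 1.0000 + 1.5546 - 2.4695 = 0.0851 bits ✓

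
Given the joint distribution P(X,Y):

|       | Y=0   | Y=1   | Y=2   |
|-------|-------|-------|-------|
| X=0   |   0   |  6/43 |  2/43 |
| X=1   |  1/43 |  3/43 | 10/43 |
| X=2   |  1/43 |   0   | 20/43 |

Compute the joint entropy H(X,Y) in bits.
2.1257 bits

H(X,Y) = -Σ_{x,y} P(x,y) log₂ P(x,y). Per-cell terms -P(x,y)·log₂P(x,y):
  X=0: 0.00000, 0.39646, 0.20587
  X=1: 0.12619, 0.26800, 0.48938
  X=2: 0.12619, 0.00000, 0.51364
  (cells with P = 0 contribute 0)
Sum of the 9 terms: H(X,Y) = 2.1257 bits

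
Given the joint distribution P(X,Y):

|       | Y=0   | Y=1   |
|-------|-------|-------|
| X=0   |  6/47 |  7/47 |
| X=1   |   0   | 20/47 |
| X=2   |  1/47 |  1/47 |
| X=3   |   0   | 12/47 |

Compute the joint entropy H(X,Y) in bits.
2.0520 bits

H(X,Y) = -Σ_{x,y} P(x,y) log₂ P(x,y). Per-cell terms -P(x,y)·log₂P(x,y):
  X=0: 0.37910, 0.40916
  X=1: 0.00000, 0.52454
  X=2: 0.11818, 0.11818
  X=3: 0.00000, 0.50288
  (cells with P = 0 contribute 0)
Sum of the 8 terms: H(X,Y) = 2.0520 bits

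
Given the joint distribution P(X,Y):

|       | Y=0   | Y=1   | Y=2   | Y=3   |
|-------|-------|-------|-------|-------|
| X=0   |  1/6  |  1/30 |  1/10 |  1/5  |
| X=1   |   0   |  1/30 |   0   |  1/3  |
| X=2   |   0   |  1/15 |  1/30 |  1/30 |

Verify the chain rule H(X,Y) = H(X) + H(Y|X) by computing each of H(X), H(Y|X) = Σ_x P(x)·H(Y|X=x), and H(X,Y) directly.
H(X) = 1.4183 bits, H(Y|X) = 1.2521 bits, H(X,Y) = 2.6704 bits

Marginal of X (row sums):
  P(X=0) = 1/6 + 1/30 + 1/10 + 1/5 = 1/2
  P(X=1) = 0 + 1/30 + 0 + 1/3 = 11/30
  P(X=2) = 0 + 1/15 + 1/30 + 1/30 = 2/15
H(X) = -[(1/2)·log₂(1/2) + (11/30)·log₂(11/30) + (2/15)·log₂(2/15)]
  = 0.50000 + 0.53073 + 0.38759 = 1.4183 bits

H(Y|X) = Σ_x P(x)·H(Y|X=x):
  X=0: P(X=0) = 1/2, P(Y|X=0) = (1/3, 1/15, 1/5, 2/5) → H(Y|X=0) = 1.78194
  X=1: P(X=1) = 11/30, P(Y|X=1) = (0, 1/11, 0, 10/11) → H(Y|X=1) = 0.43950
  X=2: P(X=2) = 2/15, P(Y|X=2) = (0, 1/2, 1/4, 1/4) → H(Y|X=2) = 1.50000
H(Y|X) = (1/2)·1.78194 + (11/30)·0.43950 + (2/15)·1.50000 = 1.2521 bits

H(X,Y) = -Σ_{x,y} P(x,y) log₂ P(x,y). Per-cell terms -P(x,y)·log₂P(x,y):
  X=0: 0.43083, 0.16356, 0.33219, 0.46439
  X=1: 0.00000, 0.16356, 0.00000, 0.52832
  X=2: 0.00000, 0.26046, 0.16356, 0.16356
  (cells with P = 0 contribute 0)
Sum of the 12 terms: H(X,Y) = 2.6704 bits

Chain rule check:
  H(X) + H(Y|X) = 1.4183 + 1.2521 = 2.6704 bits
  H(X,Y) = 2.6704 bits
✓ Chain rule verified.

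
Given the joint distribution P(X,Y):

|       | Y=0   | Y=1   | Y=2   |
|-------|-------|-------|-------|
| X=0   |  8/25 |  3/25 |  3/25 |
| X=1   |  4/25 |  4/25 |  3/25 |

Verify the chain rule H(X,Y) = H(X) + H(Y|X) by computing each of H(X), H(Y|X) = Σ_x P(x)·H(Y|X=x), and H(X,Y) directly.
H(X) = 0.9896 bits, H(Y|X) = 1.4837 bits, H(X,Y) = 2.4733 bits

Marginal of X (row sums):
  P(X=0) = 8/25 + 3/25 + 3/25 = 14/25
  P(X=1) = 4/25 + 4/25 + 3/25 = 11/25
H(X) = -[(14/25)·log₂(14/25) + (11/25)·log₂(11/25)]
  = 0.46844 + 0.52115 = 0.9896 bits

H(Y|X) = Σ_x P(x)·H(Y|X=x):
  X=0: P(X=0) = 14/25, P(Y|X=0) = (4/7, 3/14, 3/14) → H(Y|X=0) = 1.41380
  X=1: P(X=1) = 11/25, P(Y|X=1) = (4/11, 4/11, 3/11) → H(Y|X=1) = 1.57262
H(Y|X) = (14/25)·1.41380 + (11/25)·1.57262 = 1.4837 bits

H(X,Y) = -Σ_{x,y} P(x,y) log₂ P(x,y). Per-cell terms -P(x,y)·log₂P(x,y):
  X=0: 0.52603, 0.36707, 0.36707
  X=1: 0.42302, 0.42302, 0.36707
Sum of the 6 terms: H(X,Y) = 2.4733 bits

Chain rule check:
  H(X) + H(Y|X) = 0.9896 + 1.4837 = 2.4733 bits
  H(X,Y) = 2.4733 bits
✓ Chain rule verified.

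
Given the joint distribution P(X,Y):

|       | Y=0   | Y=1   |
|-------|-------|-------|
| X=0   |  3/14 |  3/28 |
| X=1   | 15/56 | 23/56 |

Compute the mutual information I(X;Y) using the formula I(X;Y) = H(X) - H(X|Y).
0.0472 bits

I(X;Y) = H(X) - H(X|Y)

Marginal of X (row sums):
  P(X=0) = 3/14 + 3/28 = 9/28
  P(X=1) = 15/56 + 23/56 = 19/28
H(X) = -[(9/28)·log₂(9/28) + (19/28)·log₂(19/28)]
  = 0.5263 + 0.3796 = 0.9059 bits

Marginal of Y (column sums):
  P(Y=0) = 3/14 + 15/56 = 27/56
  P(Y=1) = 3/28 + 23/56 = 29/56
H(X|Y) = Σ_y P(y)·H(X|Y=y):
  Y=0: P(Y=0) = 27/56, P(X|Y=0) = (4/9, 5/9) → H(X|Y=0) = 0.9911
  Y=1: P(Y=1) = 29/56, P(X|Y=1) = (6/29, 23/29) → H(X|Y=1) = 0.7355
H(X|Y) = (27/56)·0.9911 + (29/56)·0.7355 = 0.8587 bits

I(X;Y) = H(X) - H(X|Y) = 0.9059 - 0.8587 = 0.0472 bits

Cross-check via I(X;Y) = H(X) + H(Y) - H(X,Y): computing H(Y) from the column sums and H(X,Y) from the 4 cells in the same way gives H(Y) = 0.9991 bits and H(X,Y) = 1.8578 bits, so
I(X;Y) = 0.9059 + 0.9991 - 1.8578 = 0.0472 bits ✓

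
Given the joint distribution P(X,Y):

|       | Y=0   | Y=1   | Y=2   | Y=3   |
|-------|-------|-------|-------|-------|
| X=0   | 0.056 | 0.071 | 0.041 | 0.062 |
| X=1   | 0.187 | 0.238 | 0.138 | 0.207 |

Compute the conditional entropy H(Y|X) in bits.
1.9733 bits

H(Y|X) = H(X,Y) - H(X)

H(X,Y) = -Σ_{x,y} P(x,y) log₂ P(x,y). Per-cell terms -P(x,y)·log₂P(x,y):
  X=0: 0.2328720, 0.2709386, 0.1889375, 0.2487185
  X=1: 0.4523324, 0.4928900, 0.3943019, 0.4703655
Sum of the 8 terms: H(X,Y) = 2.751356 bits

Marginal of X (row sums):
  P(X=0) = 0.056 + 0.071 + 0.041 + 0.062 = 0.230
  P(X=1) = 0.187 + 0.238 + 0.138 + 0.207 = 0.770
H(X) = -[0.230·log₂(0.230) + 0.770·log₂(0.770)]
  = 0.4876677 + 0.2903436 = 0.778011 bits

H(Y|X) = H(X,Y) - H(X) = 2.751356 - 0.778011 = 1.9733 bits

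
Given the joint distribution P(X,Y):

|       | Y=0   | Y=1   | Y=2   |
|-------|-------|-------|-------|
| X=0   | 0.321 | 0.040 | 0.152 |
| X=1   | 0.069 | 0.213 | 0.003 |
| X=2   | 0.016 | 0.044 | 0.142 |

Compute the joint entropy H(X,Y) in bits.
2.5852 bits

H(X,Y) = -Σ_{x,y} P(x,y) log₂ P(x,y). Per-cell terms -P(x,y)·log₂P(x,y):
  X=0: 0.52623, 0.18575, 0.41311
  X=1: 0.26615, 0.47522, 0.02514
  X=2: 0.09545, 0.19828, 0.39988
Sum of the 9 terms: H(X,Y) = 2.5852 bits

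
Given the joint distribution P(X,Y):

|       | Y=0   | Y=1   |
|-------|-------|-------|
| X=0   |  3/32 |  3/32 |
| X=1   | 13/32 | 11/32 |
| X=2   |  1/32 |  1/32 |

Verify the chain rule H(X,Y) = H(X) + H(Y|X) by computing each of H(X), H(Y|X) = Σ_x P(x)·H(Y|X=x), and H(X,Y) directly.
H(X) = 1.0141 bits, H(Y|X) = 0.9962 bits, H(X,Y) = 2.0103 bits

Marginal of X (row sums):
  P(X=0) = 3/32 + 3/32 = 3/16
  P(X=1) = 13/32 + 11/32 = 3/4
  P(X=2) = 1/32 + 1/32 = 1/16
H(X) = -[(3/16)·log₂(3/16) + (3/4)·log₂(3/4) + (1/16)·log₂(1/16)]
  = 0.45282 + 0.31128 + 0.25000 = 1.0141 bits

H(Y|X) = Σ_x P(x)·H(Y|X=x):
  X=0: P(X=0) = 3/16, P(Y|X=0) = (1/2, 1/2) → H(Y|X=0) = 1.00000
  X=1: P(X=1) = 3/4, P(Y|X=1) = (13/24, 11/24) → H(Y|X=1) = 0.99498
  X=2: P(X=2) = 1/16, P(Y|X=2) = (1/2, 1/2) → H(Y|X=2) = 1.00000
H(Y|X) = (3/16)·1.00000 + (3/4)·0.99498 + (1/16)·1.00000 = 0.9962 bits

H(X,Y) = -Σ_{x,y} P(x,y) log₂ P(x,y). Per-cell terms -P(x,y)·log₂P(x,y):
  X=0: 0.32016, 0.32016
  X=1: 0.52795, 0.52957
  X=2: 0.15625, 0.15625
Sum of the 6 terms: H(X,Y) = 2.0103 bits

Chain rule check:
  H(X) + H(Y|X) = 1.0141 + 0.9962 = 2.0103 bits
  H(X,Y) = 2.0103 bits
✓ Chain rule verified.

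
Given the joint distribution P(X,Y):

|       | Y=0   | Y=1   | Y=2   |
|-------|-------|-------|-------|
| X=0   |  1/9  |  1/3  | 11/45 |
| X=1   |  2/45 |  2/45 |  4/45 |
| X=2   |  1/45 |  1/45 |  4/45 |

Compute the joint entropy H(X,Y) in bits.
2.6415 bits

H(X,Y) = -Σ_{x,y} P(x,y) log₂ P(x,y). Per-cell terms -P(x,y)·log₂P(x,y):
  X=0: 0.35221, 0.52832, 0.49681
  X=1: 0.19964, 0.19964, 0.31039
  X=2: 0.12204, 0.12204, 0.31039
Sum of the 9 terms: H(X,Y) = 2.6415 bits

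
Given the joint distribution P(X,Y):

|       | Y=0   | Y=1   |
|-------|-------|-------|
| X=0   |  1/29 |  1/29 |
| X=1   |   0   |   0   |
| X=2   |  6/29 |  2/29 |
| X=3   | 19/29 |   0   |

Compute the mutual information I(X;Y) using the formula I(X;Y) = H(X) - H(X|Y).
0.1871 bits

I(X;Y) = H(X) - H(X|Y)

Marginal of X (row sums):
  P(X=0) = 1/29 + 1/29 = 2/29
  P(X=1) = 0 + 0 = 0
  P(X=2) = 6/29 + 2/29 = 8/29
  P(X=3) = 19/29 + 0 = 19/29
H(X) = -[(2/29)·log₂(2/29) + (8/29)·log₂(8/29) + (19/29)·log₂(19/29)]   (outcomes with P = 0 contribute 0)
  = 0.266068 + 0.512546 + 0.399690 = 1.17830 bits

Marginal of Y (column sums):
  P(Y=0) = 1/29 + 0 + 6/29 + 19/29 = 26/29
  P(Y=1) = 1/29 + 0 + 2/29 + 0 = 3/29
H(X|Y) = Σ_y P(y)·H(X|Y=y):
  Y=0: P(Y=0) = 26/29, P(X|Y=0) = (1/26, 0, 3/13, 19/26) → H(X|Y=0) = 0.999655
  Y=1: P(Y=1) = 3/29, P(X|Y=1) = (1/3, 0, 2/3, 0) → H(X|Y=1) = 0.918296
H(X|Y) = (26/29)·0.999655 + (3/29)·0.918296 = 0.99124 bits

I(X;Y) = H(X) - H(X|Y) = 1.17830 - 0.99124 = 0.1871 bits

Cross-check via I(X;Y) = H(X) + H(Y) - H(X,Y): computing H(Y) from the column sums and H(X,Y) from the 8 cells in the same way gives H(Y) = 0.47983 bits and H(X,Y) = 1.47107 bits, so
I(X;Y) = 1.17830 + 0.47983 - 1.47107 = 0.1871 bits ✓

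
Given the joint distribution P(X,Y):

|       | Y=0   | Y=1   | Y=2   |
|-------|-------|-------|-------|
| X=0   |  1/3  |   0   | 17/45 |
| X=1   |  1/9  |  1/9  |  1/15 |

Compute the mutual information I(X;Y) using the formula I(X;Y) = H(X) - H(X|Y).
0.2357 bits

I(X;Y) = H(X) - H(X|Y)

Marginal of X (row sums):
  P(X=0) = 1/3 + 0 + 17/45 = 32/45
  P(X=1) = 1/9 + 1/9 + 1/15 = 13/45
H(X) = -[(32/45)·log₂(32/45) + (13/45)·log₂(13/45)]
  = 0.34976 + 0.51752 = 0.86728 bits

Marginal of Y (column sums):
  P(Y=0) = 1/3 + 1/9 = 4/9
  P(Y=1) = 0 + 1/9 = 1/9
  P(Y=2) = 17/45 + 1/15 = 4/9
H(X|Y) = Σ_y P(y)·H(X|Y=y):
  Y=0: P(Y=0) = 4/9, P(X|Y=0) = (3/4, 1/4) → H(X|Y=0) = 0.81128
  Y=1: P(Y=1) = 1/9, P(X|Y=1) = (0, 1) → H(X|Y=1) = 0.00000
  Y=2: P(Y=2) = 4/9, P(X|Y=2) = (17/20, 3/20) → H(X|Y=2) = 0.60984
H(X|Y) = (4/9)·0.81128 + (1/9)·0.00000 + (4/9)·0.60984 = 0.63161 bits

I(X;Y) = H(X) - H(X|Y) = 0.86728 - 0.63161 = 0.2357 bits

Cross-check via I(X;Y) = H(X) + H(Y) - H(X,Y): computing H(Y) from the column sums and H(X,Y) from the 6 cells in the same way gives H(Y) = 1.39215 bits and H(X,Y) = 2.02376 bits, so
I(X;Y) = 0.86728 + 1.39215 - 2.02376 = 0.2357 bits ✓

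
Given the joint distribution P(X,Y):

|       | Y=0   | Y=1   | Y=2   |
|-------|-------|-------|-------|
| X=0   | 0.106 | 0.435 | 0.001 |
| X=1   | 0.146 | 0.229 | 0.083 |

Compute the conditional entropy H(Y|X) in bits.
1.0710 bits

H(Y|X) = H(X,Y) - H(X)

H(X,Y) = -Σ_{x,y} P(x,y) log₂ P(x,y). Per-cell terms -P(x,y)·log₂P(x,y):
  X=0: 0.3432, 0.5224, 0.0100
  X=1: 0.4053, 0.4870, 0.2980
Sum of the 6 terms: H(X,Y) = 2.0659 bits

Marginal of X (row sums):
  P(X=0) = 0.106 + 0.435 + 0.001 = 0.542
  P(X=1) = 0.146 + 0.229 + 0.083 = 0.458
H(X) = -[0.542·log₂(0.542) + 0.458·log₂(0.458)]
  = 0.4789 + 0.5160 = 0.9949 bits

H(Y|X) = H(X,Y) - H(X) = 2.0659 - 0.9949 = 1.0710 bits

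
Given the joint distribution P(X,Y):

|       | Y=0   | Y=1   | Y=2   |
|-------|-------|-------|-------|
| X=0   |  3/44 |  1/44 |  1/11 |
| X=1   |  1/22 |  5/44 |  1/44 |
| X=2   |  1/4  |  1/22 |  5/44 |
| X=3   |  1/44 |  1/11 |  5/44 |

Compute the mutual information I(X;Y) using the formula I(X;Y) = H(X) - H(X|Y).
0.2378 bits

I(X;Y) = H(X) - H(X|Y)

Marginal of X (row sums):
  P(X=0) = 3/44 + 1/44 + 1/11 = 2/11
  P(X=1) = 1/22 + 5/44 + 1/44 = 2/11
  P(X=2) = 1/4 + 1/22 + 5/44 = 9/22
  P(X=3) = 1/44 + 1/11 + 5/44 = 5/22
H(X) = -[(2/11)·log₂(2/11) + (2/11)·log₂(2/11) + (9/22)·log₂(9/22) + (5/22)·log₂(5/22)]
  = 0.447169 + 0.447169 + 0.527525 + 0.485796 = 1.90766 bits

Marginal of Y (column sums):
  P(Y=0) = 3/44 + 1/22 + 1/4 + 1/44 = 17/44
  P(Y=1) = 1/44 + 5/44 + 1/22 + 1/11 = 3/11
  P(Y=2) = 1/11 + 1/44 + 5/44 + 5/44 = 15/44
H(X|Y) = Σ_y P(y)·H(X|Y=y):
  Y=0: P(Y=0) = 17/44, P(X|Y=0) = (3/17, 2/17, 11/17, 1/17) → H(X|Y=0) = 1.451661
  Y=1: P(Y=1) = 3/11, P(X|Y=1) = (1/12, 5/12, 1/6, 1/3) → H(X|Y=1) = 1.784159
  Y=2: P(Y=2) = 15/44, P(X|Y=2) = (4/15, 1/15, 1/3, 1/3) → H(X|Y=2) = 1.825605
H(X|Y) = (17/44)·1.451661 + (3/11)·1.784159 + (15/44)·1.825605 = 1.66982 bits

I(X;Y) = H(X) - H(X|Y) = 1.90766 - 1.66982 = 0.2378 bits

Cross-check via I(X;Y) = H(X) + H(Y) - H(X,Y): computing H(Y) from the column sums and H(X,Y) from the 12 cells in the same way gives H(Y) = 1.57057 bits and H(X,Y) = 3.24040 bits, so
I(X;Y) = 1.90766 + 1.57057 - 3.24040 = 0.2378 bits ✓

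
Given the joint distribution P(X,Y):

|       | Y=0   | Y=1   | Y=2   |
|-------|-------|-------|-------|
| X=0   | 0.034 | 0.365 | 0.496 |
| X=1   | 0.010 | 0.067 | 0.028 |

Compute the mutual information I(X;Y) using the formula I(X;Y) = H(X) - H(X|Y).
0.0241 bits

I(X;Y) = H(X) - H(X|Y)

Marginal of X (row sums):
  P(X=0) = 0.034 + 0.365 + 0.496 = 0.895
  P(X=1) = 0.010 + 0.067 + 0.028 = 0.105
H(X) = -[0.895·log₂(0.895) + 0.105·log₂(0.105)]
  = 0.14324 + 0.34141 = 0.48465 bits

Marginal of Y (column sums):
  P(Y=0) = 0.034 + 0.010 = 0.044
  P(Y=1) = 0.365 + 0.067 = 0.432
  P(Y=2) = 0.496 + 0.028 = 0.524
H(X|Y) = Σ_y P(y)·H(X|Y=y):
  Y=0: P(Y=0) = 0.044, P(X|Y=0) = (17/22, 5/22) → H(X|Y=0) = 0.77323
  Y=1: P(Y=1) = 0.432, P(X|Y=1) = (365/432, 67/432) → H(X|Y=1) = 0.62244
  Y=2: P(Y=2) = 0.524, P(X|Y=2) = (124/131, 7/131) → H(X|Y=2) = 0.30081
H(X|Y) = 0.044·0.77323 + 0.432·0.62244 + 0.524·0.30081 = 0.46054 bits

I(X;Y) = H(X) - H(X|Y) = 0.48465 - 0.46054 = 0.0241 bits

Cross-check via I(X;Y) = H(X) + H(Y) - H(X,Y): computing H(Y) from the column sums and H(X,Y) from the 6 cells in the same way gives H(Y) = 1.20994 bits and H(X,Y) = 1.67049 bits, so
I(X;Y) = 0.48465 + 1.20994 - 1.67049 = 0.0241 bits ✓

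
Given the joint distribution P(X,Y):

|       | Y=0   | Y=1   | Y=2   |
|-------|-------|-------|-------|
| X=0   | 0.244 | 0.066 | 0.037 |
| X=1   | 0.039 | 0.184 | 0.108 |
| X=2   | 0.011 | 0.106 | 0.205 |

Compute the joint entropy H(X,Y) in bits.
2.7935 bits

H(X,Y) = -Σ_{x,y} P(x,y) log₂ P(x,y). Per-cell terms -P(x,y)·log₂P(x,y):
  X=0: 0.49655, 0.25881, 0.17598
  X=1: 0.18253, 0.44937, 0.34678
  X=2: 0.07157, 0.34321, 0.46869
Sum of the 9 terms: H(X,Y) = 2.7935 bits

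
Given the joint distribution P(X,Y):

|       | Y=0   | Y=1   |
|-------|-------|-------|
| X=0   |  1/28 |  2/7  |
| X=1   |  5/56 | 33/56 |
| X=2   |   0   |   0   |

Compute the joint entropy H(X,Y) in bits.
1.4489 bits

H(X,Y) = -Σ_{x,y} P(x,y) log₂ P(x,y). Per-cell terms -P(x,y)·log₂P(x,y):
  X=0: 0.1717, 0.5164
  X=1: 0.3112, 0.4496
  X=2: 0.0000, 0.0000
  (cells with P = 0 contribute 0)
Sum of the 6 terms: H(X,Y) = 1.4489 bits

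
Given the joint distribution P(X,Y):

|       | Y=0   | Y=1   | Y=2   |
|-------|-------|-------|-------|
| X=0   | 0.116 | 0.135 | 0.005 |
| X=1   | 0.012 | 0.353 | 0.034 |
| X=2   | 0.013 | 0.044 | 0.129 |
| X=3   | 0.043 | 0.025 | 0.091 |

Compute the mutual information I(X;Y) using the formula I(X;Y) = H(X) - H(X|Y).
0.4644 bits

I(X;Y) = H(X) - H(X|Y)

Marginal of X (row sums):
  P(X=0) = 0.116 + 0.135 + 0.005 = 0.256
  P(X=1) = 0.012 + 0.353 + 0.034 = 0.399
  P(X=2) = 0.013 + 0.044 + 0.129 = 0.186
  P(X=3) = 0.043 + 0.025 + 0.091 = 0.159
H(X) = -[0.256·log₂(0.256) + 0.399·log₂(0.399) + 0.186·log₂(0.186) + 0.159·log₂(0.159)]
  = 0.5032 + 0.5289 + 0.4514 + 0.4218 = 1.9053 bits

Marginal of Y (column sums):
  P(Y=0) = 0.116 + 0.012 + 0.013 + 0.043 = 0.184
  P(Y=1) = 0.135 + 0.353 + 0.044 + 0.025 = 0.557
  P(Y=2) = 0.005 + 0.034 + 0.129 + 0.091 = 0.259
H(X|Y) = Σ_y P(y)·H(X|Y=y):
  Y=0: P(Y=0) = 0.184, P(X|Y=0) = (29/46, 3/46, 13/184, 43/184) → H(X|Y=0) = 1.4367
  Y=1: P(Y=1) = 0.557, P(X|Y=1) = (135/557, 353/557, 44/557, 25/557) → H(X|Y=1) = 1.4029
  Y=2: P(Y=2) = 0.259, P(X|Y=2) = (5/259, 34/259, 129/259, 13/37) → H(X|Y=2) = 1.5255
H(X|Y) = 0.184·1.4367 + 0.557·1.4029 + 0.259·1.5255 = 1.4409 bits

I(X;Y) = H(X) - H(X|Y) = 1.9053 - 1.4409 = 0.4644 bits

Cross-check via I(X;Y) = H(X) + H(Y) - H(X,Y): computing H(Y) from the column sums and H(X,Y) from the 12 cells in the same way gives H(Y) = 1.4244 bits and H(X,Y) = 2.8653 bits, so
I(X;Y) = 1.9053 + 1.4244 - 2.8653 = 0.4644 bits ✓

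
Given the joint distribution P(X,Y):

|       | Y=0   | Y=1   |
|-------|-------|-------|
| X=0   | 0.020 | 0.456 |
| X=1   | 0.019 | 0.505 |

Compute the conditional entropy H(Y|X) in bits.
0.2375 bits

H(Y|X) = H(X,Y) - H(X)

H(X,Y) = -Σ_{x,y} P(x,y) log₂ P(x,y). Per-cell terms -P(x,y)·log₂P(x,y):
  X=0: 0.11288, 0.51660
  X=1: 0.10864, 0.49775
Sum of the 4 terms: H(X,Y) = 1.23587 bits

Marginal of X (row sums):
  P(X=0) = 0.020 + 0.456 = 0.476
  P(X=1) = 0.019 + 0.505 = 0.524
H(X) = -[0.476·log₂(0.476) + 0.524·log₂(0.524)]
  = 0.50978 + 0.48856 = 0.99834 bits

H(Y|X) = H(X,Y) - H(X) = 1.23587 - 0.99834 = 0.2375 bits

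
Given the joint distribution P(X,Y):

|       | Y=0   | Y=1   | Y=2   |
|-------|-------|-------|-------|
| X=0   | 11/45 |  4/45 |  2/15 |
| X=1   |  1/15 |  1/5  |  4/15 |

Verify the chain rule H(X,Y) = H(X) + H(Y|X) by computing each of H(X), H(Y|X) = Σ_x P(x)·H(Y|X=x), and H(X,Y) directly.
H(X) = 0.9968 bits, H(Y|X) = 1.4313 bits, H(X,Y) = 2.4281 bits

Marginal of X (row sums):
  P(X=0) = 11/45 + 4/45 + 2/15 = 7/15
  P(X=1) = 1/15 + 1/5 + 4/15 = 8/15
H(X) = -[(7/15)·log₂(7/15) + (8/15)·log₂(8/15)]
  = 0.51312 + 0.48367 = 0.9968 bits

H(Y|X) = Σ_x P(x)·H(Y|X=x):
  X=0: P(X=0) = 7/15, P(Y|X=0) = (11/21, 4/21, 2/7) → H(Y|X=0) = 1.46072
  X=1: P(X=1) = 8/15, P(Y|X=1) = (1/8, 3/8, 1/2) → H(Y|X=1) = 1.40564
H(Y|X) = (7/15)·1.46072 + (8/15)·1.40564 = 1.4313 bits

H(X,Y) = -Σ_{x,y} P(x,y) log₂ P(x,y). Per-cell terms -P(x,y)·log₂P(x,y):
  X=0: 0.49681, 0.31039, 0.38759
  X=1: 0.26046, 0.46439, 0.50850
Sum of the 6 terms: H(X,Y) = 2.4281 bits

Chain rule check:
  H(X) + H(Y|X) = 0.9968 + 1.4313 = 2.4281 bits
  H(X,Y) = 2.4281 bits
✓ Chain rule verified.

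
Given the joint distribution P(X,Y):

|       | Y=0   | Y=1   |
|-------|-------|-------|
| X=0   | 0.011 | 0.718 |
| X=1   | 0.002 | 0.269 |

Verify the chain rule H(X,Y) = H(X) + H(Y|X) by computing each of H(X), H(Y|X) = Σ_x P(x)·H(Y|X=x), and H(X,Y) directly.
H(X) = 0.8429 bits, H(Y|X) = 0.0993 bits, H(X,Y) = 0.9422 bits

Marginal of X (row sums):
  P(X=0) = 0.011 + 0.718 = 0.729
  P(X=1) = 0.002 + 0.269 = 0.271
H(X) = -[0.729·log₂(0.729) + 0.271·log₂(0.271)]
  = 0.33243 + 0.51047 = 0.8429 bits

H(Y|X) = Σ_x P(x)·H(Y|X=x):
  X=0: P(X=0) = 0.729, P(Y|X=0) = (11/729, 718/729) → H(Y|X=0) = 0.11290
  X=1: P(X=1) = 0.271, P(Y|X=1) = (2/271, 269/271) → H(Y|X=1) = 0.06287
H(Y|X) = 0.729·0.11290 + 0.271·0.06287 = 0.0993 bits

H(X,Y) = -Σ_{x,y} P(x,y) log₂ P(x,y). Per-cell terms -P(x,y)·log₂P(x,y):
  X=0: 0.07157, 0.34316
  X=1: 0.01793, 0.50957
Sum of the 4 terms: H(X,Y) = 0.9422 bits

Chain rule check:
  H(X) + H(Y|X) = 0.8429 + 0.0993 = 0.9422 bits
  H(X,Y) = 0.9422 bits
✓ Chain rule verified.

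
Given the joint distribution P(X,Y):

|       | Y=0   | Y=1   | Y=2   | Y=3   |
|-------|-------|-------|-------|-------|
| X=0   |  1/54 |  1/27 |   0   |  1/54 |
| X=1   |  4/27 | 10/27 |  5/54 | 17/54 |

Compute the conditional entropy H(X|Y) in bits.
0.3661 bits

H(X|Y) = H(X,Y) - H(Y)

H(X,Y) = -Σ_{x,y} P(x,y) log₂ P(x,y). Per-cell terms -P(x,y)·log₂P(x,y):
  X=0: 0.1066, 0.1761, 0.0000, 0.1066
  X=1: 0.4081, 0.5307, 0.3179, 0.5249
  (cells with P = 0 contribute 0)
Sum of the 8 terms: H(X,Y) = 2.1709 bits

Marginal of Y (column sums):
  P(Y=0) = 1/54 + 4/27 = 1/6
  P(Y=1) = 1/27 + 10/27 = 11/27
  P(Y=2) = 0 + 5/54 = 5/54
  P(Y=3) = 1/54 + 17/54 = 1/3
H(Y) = -[(1/6)·log₂(1/6) + (11/27)·log₂(11/27) + (5/54)·log₂(5/54) + (1/3)·log₂(1/3)]
  = 0.4308 + 0.5278 + 0.3179 + 0.5283 = 1.8048 bits

H(X|Y) = H(X,Y) - H(Y) = 2.1709 - 1.8048 = 0.3661 bits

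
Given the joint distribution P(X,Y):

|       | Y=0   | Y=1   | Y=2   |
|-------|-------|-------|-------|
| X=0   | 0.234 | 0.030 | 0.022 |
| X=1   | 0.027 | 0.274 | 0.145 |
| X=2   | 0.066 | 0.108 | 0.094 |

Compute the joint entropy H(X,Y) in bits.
2.7459 bits

H(X,Y) = -Σ_{x,y} P(x,y) log₂ P(x,y). Per-cell terms -P(x,y)·log₂P(x,y):
  X=0: 0.49033, 0.15177, 0.12114
  X=1: 0.14069, 0.51176, 0.40395
  X=2: 0.25881, 0.34678, 0.32065
Sum of the 9 terms: H(X,Y) = 2.7459 bits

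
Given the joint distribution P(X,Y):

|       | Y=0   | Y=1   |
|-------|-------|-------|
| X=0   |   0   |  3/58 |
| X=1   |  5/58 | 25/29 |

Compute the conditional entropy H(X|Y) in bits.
0.2868 bits

H(X|Y) = H(X,Y) - H(Y)

H(X,Y) = -Σ_{x,y} P(x,y) log₂ P(x,y). Per-cell terms -P(x,y)·log₂P(x,y):
  X=0: 0.00000, 0.22102
  X=1: 0.30483, 0.18459
  (cells with P = 0 contribute 0)
Sum of the 4 terms: H(X,Y) = 0.71044 bits

Marginal of Y (column sums):
  P(Y=0) = 0 + 5/58 = 5/58
  P(Y=1) = 3/58 + 25/29 = 53/58
H(Y) = -[(5/58)·log₂(5/58) + (53/58)·log₂(53/58)]
  = 0.30483 + 0.11885 = 0.42368 bits

H(X|Y) = H(X,Y) - H(Y) = 0.71044 - 0.42368 = 0.2868 bits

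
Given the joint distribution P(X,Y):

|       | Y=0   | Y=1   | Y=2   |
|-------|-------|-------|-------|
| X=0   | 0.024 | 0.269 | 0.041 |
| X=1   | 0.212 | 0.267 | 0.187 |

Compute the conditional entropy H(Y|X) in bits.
1.3441 bits

H(Y|X) = H(X,Y) - H(X)

H(X,Y) = -Σ_{x,y} P(x,y) log₂ P(x,y). Per-cell terms -P(x,y)·log₂P(x,y):
  X=0: 0.12914, 0.50957, 0.18894
  X=1: 0.47443, 0.50866, 0.45233
Sum of the 6 terms: H(X,Y) = 2.2631 bits

Marginal of X (row sums):
  P(X=0) = 0.024 + 0.269 + 0.041 = 0.334
  P(X=1) = 0.212 + 0.267 + 0.187 = 0.666
H(X) = -[0.334·log₂(0.334) + 0.666·log₂(0.666)]
  = 0.52841 + 0.39055 = 0.9190 bits

H(Y|X) = H(X,Y) - H(X) = 2.2631 - 0.9190 = 1.3441 bits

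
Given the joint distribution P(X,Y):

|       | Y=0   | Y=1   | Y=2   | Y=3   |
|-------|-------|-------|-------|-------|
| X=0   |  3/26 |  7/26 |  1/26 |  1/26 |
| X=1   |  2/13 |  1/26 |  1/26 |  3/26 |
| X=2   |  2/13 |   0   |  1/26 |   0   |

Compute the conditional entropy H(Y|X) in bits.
1.4614 bits

H(Y|X) = H(X,Y) - H(X)

H(X,Y) = -Σ_{x,y} P(x,y) log₂ P(x,y). Per-cell terms -P(x,y)·log₂P(x,y):
  X=0: 0.359478, 0.509677, 0.180786, 0.180786
  X=1: 0.415452, 0.180786, 0.180786, 0.359478
  X=2: 0.415452, 0.000000, 0.180786, 0.000000
  (cells with P = 0 contribute 0)
Sum of the 12 terms: H(X,Y) = 2.96347 bits

Marginal of X (row sums):
  P(X=0) = 3/26 + 7/26 + 1/26 + 1/26 = 6/13
  P(X=1) = 2/13 + 1/26 + 1/26 + 3/26 = 9/26
  P(X=2) = 2/13 + 0 + 1/26 + 0 = 5/26
H(X) = -[(6/13)·log₂(6/13) + (9/26)·log₂(9/26) + (5/26)·log₂(5/26)]
  = 0.514836 + 0.529794 + 0.457406 = 1.50204 bits

H(Y|X) = H(X,Y) - H(X) = 2.96347 - 1.50204 = 1.4614 bits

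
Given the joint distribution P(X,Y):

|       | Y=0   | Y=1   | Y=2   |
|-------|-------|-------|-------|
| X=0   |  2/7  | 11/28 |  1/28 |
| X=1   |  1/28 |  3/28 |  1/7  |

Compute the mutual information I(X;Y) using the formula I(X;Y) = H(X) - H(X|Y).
0.1976 bits

I(X;Y) = H(X) - H(X|Y)

Marginal of X (row sums):
  P(X=0) = 2/7 + 11/28 + 1/28 = 5/7
  P(X=1) = 1/28 + 3/28 + 1/7 = 2/7
H(X) = -[(5/7)·log₂(5/7) + (2/7)·log₂(2/7)]
  = 0.3467 + 0.5164 = 0.8631 bits

Marginal of Y (column sums):
  P(Y=0) = 2/7 + 1/28 = 9/28
  P(Y=1) = 11/28 + 3/28 = 1/2
  P(Y=2) = 1/28 + 1/7 = 5/28
H(X|Y) = Σ_y P(y)·H(X|Y=y):
  Y=0: P(Y=0) = 9/28, P(X|Y=0) = (8/9, 1/9) → H(X|Y=0) = 0.5033
  Y=1: P(Y=1) = 1/2, P(X|Y=1) = (11/14, 3/14) → H(X|Y=1) = 0.7496
  Y=2: P(Y=2) = 5/28, P(X|Y=2) = (1/5, 4/5) → H(X|Y=2) = 0.7219
H(X|Y) = (9/28)·0.5033 + (1/2)·0.7496 + (5/28)·0.7219 = 0.6655 bits

I(X;Y) = H(X) - H(X|Y) = 0.8631 - 0.6655 = 0.1976 bits

Cross-check via I(X;Y) = H(X) + H(Y) - H(X,Y): computing H(Y) from the column sums and H(X,Y) from the 6 cells in the same way gives H(Y) = 1.4701 bits and H(X,Y) = 2.1356 bits, so
I(X;Y) = 0.8631 + 1.4701 - 2.1356 = 0.1976 bits ✓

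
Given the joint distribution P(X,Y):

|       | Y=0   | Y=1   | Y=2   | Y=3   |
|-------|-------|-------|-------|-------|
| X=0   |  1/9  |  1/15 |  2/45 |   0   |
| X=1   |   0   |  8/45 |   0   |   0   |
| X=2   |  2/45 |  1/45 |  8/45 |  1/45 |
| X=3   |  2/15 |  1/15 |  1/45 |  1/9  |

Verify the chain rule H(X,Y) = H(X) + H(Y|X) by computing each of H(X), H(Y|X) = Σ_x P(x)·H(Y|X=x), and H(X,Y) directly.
H(X) = 1.9620 bits, H(Y|X) = 1.3023 bits, H(X,Y) = 3.2643 bits

Marginal of X (row sums):
  P(X=0) = 1/9 + 1/15 + 2/45 + 0 = 2/9
  P(X=1) = 0 + 8/45 + 0 + 0 = 8/45
  P(X=2) = 2/45 + 1/45 + 8/45 + 1/45 = 4/15
  P(X=3) = 2/15 + 1/15 + 1/45 + 1/9 = 1/3
H(X) = -[(2/9)·log₂(2/9) + (8/45)·log₂(8/45) + (4/15)·log₂(4/15) + (1/3)·log₂(1/3)]
  = 0.48221 + 0.44300 + 0.50850 + 0.52832 = 1.9620 bits

H(Y|X) = Σ_x P(x)·H(Y|X=x):
  X=0: P(X=0) = 2/9, P(Y|X=0) = (1/2, 3/10, 1/5, 0) → H(Y|X=0) = 1.48548
  X=1: P(X=1) = 8/45, P(Y|X=1) = (0, 1, 0, 0) → H(Y|X=1) = 0.00000
  X=2: P(X=2) = 4/15, P(Y|X=2) = (1/6, 1/12, 2/3, 1/12) → H(Y|X=2) = 1.41830
  X=3: P(X=3) = 1/3, P(Y|X=3) = (2/5, 1/5, 1/15, 1/3) → H(Y|X=3) = 1.78194
H(Y|X) = (2/9)·1.48548 + (8/45)·0.00000 + (4/15)·1.41830 + (1/3)·1.78194 = 1.3023 bits

H(X,Y) = -Σ_{x,y} P(x,y) log₂ P(x,y). Per-cell terms -P(x,y)·log₂P(x,y):
  X=0: 0.35221, 0.26046, 0.19964, 0.00000
  X=1: 0.00000, 0.44300, 0.00000, 0.00000
  X=2: 0.19964, 0.12204, 0.44300, 0.12204
  X=3: 0.38759, 0.26046, 0.12204, 0.35221
  (cells with P = 0 contribute 0)
Sum of the 16 terms: H(X,Y) = 3.2643 bits

Chain rule check:
  H(X) + H(Y|X) = 1.9620 + 1.3023 = 3.2643 bits
  H(X,Y) = 3.2643 bits
✓ Chain rule verified.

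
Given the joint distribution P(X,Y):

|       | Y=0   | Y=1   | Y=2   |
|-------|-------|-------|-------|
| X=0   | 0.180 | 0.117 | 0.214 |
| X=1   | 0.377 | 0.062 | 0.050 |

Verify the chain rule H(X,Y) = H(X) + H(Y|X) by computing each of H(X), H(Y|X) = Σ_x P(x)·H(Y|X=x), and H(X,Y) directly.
H(X) = 0.9997 bits, H(Y|X) = 1.2792 bits, H(X,Y) = 2.2789 bits

Marginal of X (row sums):
  P(X=0) = 0.180 + 0.117 + 0.214 = 0.511
  P(X=1) = 0.377 + 0.062 + 0.050 = 0.489
H(X) = -[0.511·log₂(0.511) + 0.489·log₂(0.489)]
  = 0.4950 + 0.5047 = 0.9997 bits

H(Y|X) = Σ_x P(x)·H(Y|X=x):
  X=0: P(X=0) = 0.511, P(Y|X=0) = (180/511, 117/511, 214/511) → H(Y|X=0) = 1.5431
  X=1: P(X=1) = 0.489, P(Y|X=1) = (377/489, 62/489, 50/489) → H(Y|X=1) = 1.0035
H(Y|X) = 0.511·1.5431 + 0.489·1.0035 = 1.2792 bits

H(X,Y) = -Σ_{x,y} P(x,y) log₂ P(x,y). Per-cell terms -P(x,y)·log₂P(x,y):
  X=0: 0.4453, 0.3622, 0.4760
  X=1: 0.5306, 0.2487, 0.2161
Sum of the 6 terms: H(X,Y) = 2.2789 bits

Chain rule check:
  H(X) + H(Y|X) = 0.9997 + 1.2792 = 2.2789 bits
  H(X,Y) = 2.2789 bits
✓ Chain rule verified.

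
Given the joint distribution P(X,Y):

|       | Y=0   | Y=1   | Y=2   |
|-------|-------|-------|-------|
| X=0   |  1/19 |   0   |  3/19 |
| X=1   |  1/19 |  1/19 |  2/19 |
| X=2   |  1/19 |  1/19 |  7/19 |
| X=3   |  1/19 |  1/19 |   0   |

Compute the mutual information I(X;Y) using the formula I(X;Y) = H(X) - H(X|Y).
0.2533 bits

I(X;Y) = H(X) - H(X|Y)

Marginal of X (row sums):
  P(X=0) = 1/19 + 0 + 3/19 = 4/19
  P(X=1) = 1/19 + 1/19 + 2/19 = 4/19
  P(X=2) = 1/19 + 1/19 + 7/19 = 9/19
  P(X=3) = 1/19 + 1/19 + 0 = 2/19
H(X) = -[(4/19)·log₂(4/19) + (4/19)·log₂(4/19) + (9/19)·log₂(9/19) + (2/19)·log₂(2/19)]
  = 0.47325 + 0.47325 + 0.51063 + 0.34189 = 1.7990 bits

Marginal of Y (column sums):
  P(Y=0) = 1/19 + 1/19 + 1/19 + 1/19 = 4/19
  P(Y=1) = 0 + 1/19 + 1/19 + 1/19 = 3/19
  P(Y=2) = 3/19 + 2/19 + 7/19 + 0 = 12/19
H(X|Y) = Σ_y P(y)·H(X|Y=y):
  Y=0: P(Y=0) = 4/19, P(X|Y=0) = (1/4, 1/4, 1/4, 1/4) → H(X|Y=0) = 2.00000
  Y=1: P(Y=1) = 3/19, P(X|Y=1) = (0, 1/3, 1/3, 1/3) → H(X|Y=1) = 1.58496
  Y=2: P(Y=2) = 12/19, P(X|Y=2) = (1/4, 1/6, 7/12, 0) → H(X|Y=2) = 1.38443
H(X|Y) = (4/19)·2.00000 + (3/19)·1.58496 + (12/19)·1.38443 = 1.5457 bits

I(X;Y) = H(X) - H(X|Y) = 1.7990 - 1.5457 = 0.2533 bits

Cross-check via I(X;Y) = H(X) + H(Y) - H(X,Y): computing H(Y) from the column sums and H(X,Y) from the 12 cells in the same way gives H(Y) = 1.3124 bits and H(X,Y) = 2.8581 bits, so
I(X;Y) = 1.7990 + 1.3124 - 2.8581 = 0.2533 bits ✓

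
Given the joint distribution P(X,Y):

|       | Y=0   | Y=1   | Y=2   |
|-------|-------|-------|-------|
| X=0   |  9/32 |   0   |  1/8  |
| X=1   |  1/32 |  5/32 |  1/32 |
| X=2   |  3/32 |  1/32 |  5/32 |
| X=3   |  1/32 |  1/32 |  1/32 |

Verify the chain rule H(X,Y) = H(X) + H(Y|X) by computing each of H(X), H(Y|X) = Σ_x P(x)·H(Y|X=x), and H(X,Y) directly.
H(X) = 1.8425 bits, H(Y|X) = 1.1418 bits, H(X,Y) = 2.9843 bits

Marginal of X (row sums):
  P(X=0) = 9/32 + 0 + 1/8 = 13/32
  P(X=1) = 1/32 + 5/32 + 1/32 = 7/32
  P(X=2) = 3/32 + 1/32 + 5/32 = 9/32
  P(X=3) = 1/32 + 1/32 + 1/32 = 3/32
H(X) = -[(13/32)·log₂(13/32) + (7/32)·log₂(7/32) + (9/32)·log₂(9/32) + (3/32)·log₂(3/32)]
  = 0.52795 + 0.47964 + 0.51471 + 0.32016 = 1.8425 bits

H(Y|X) = Σ_x P(x)·H(Y|X=x):
  X=0: P(X=0) = 13/32, P(Y|X=0) = (9/13, 0, 4/13) → H(Y|X=0) = 0.89049
  X=1: P(X=1) = 7/32, P(Y|X=1) = (1/7, 5/7, 1/7) → H(Y|X=1) = 1.14883
  X=2: P(X=2) = 9/32, P(Y|X=2) = (1/3, 1/9, 5/9) → H(Y|X=2) = 1.35164
  X=3: P(X=3) = 3/32, P(Y|X=3) = (1/3, 1/3, 1/3) → H(Y|X=3) = 1.58496
H(Y|X) = (13/32)·0.89049 + (7/32)·1.14883 + (9/32)·1.35164 + (3/32)·1.58496 = 1.1418 bits

H(X,Y) = -Σ_{x,y} P(x,y) log₂ P(x,y). Per-cell terms -P(x,y)·log₂P(x,y):
  X=0: 0.51471, 0.00000, 0.37500
  X=1: 0.15625, 0.41845, 0.15625
  X=2: 0.32016, 0.15625, 0.41845
  X=3: 0.15625, 0.15625, 0.15625
  (cells with P = 0 contribute 0)
Sum of the 12 terms: H(X,Y) = 2.9843 bits

Chain rule check:
  H(X) + H(Y|X) = 1.8425 + 1.1418 = 2.9843 bits
  H(X,Y) = 2.9843 bits
✓ Chain rule verified.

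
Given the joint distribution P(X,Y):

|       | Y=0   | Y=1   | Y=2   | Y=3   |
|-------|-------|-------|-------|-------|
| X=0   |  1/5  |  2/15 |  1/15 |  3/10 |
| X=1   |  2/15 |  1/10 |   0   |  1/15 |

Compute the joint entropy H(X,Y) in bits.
2.6138 bits

H(X,Y) = -Σ_{x,y} P(x,y) log₂ P(x,y). Per-cell terms -P(x,y)·log₂P(x,y):
  X=0: 0.46439, 0.38759, 0.26046, 0.52109
  X=1: 0.38759, 0.33219, 0.00000, 0.26046
  (cells with P = 0 contribute 0)
Sum of the 8 terms: H(X,Y) = 2.6138 bits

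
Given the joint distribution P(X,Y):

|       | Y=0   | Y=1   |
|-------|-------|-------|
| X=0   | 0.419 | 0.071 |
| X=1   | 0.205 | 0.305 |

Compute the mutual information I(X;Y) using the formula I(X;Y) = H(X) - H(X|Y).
0.1669 bits

I(X;Y) = H(X) - H(X|Y)

Marginal of X (row sums):
  P(X=0) = 0.419 + 0.071 = 0.490
  P(X=1) = 0.205 + 0.305 = 0.510
H(X) = -[0.490·log₂(0.490) + 0.510·log₂(0.510)]
  = 0.5043 + 0.4954 = 0.9997 bits

Marginal of Y (column sums):
  P(Y=0) = 0.419 + 0.205 = 0.624
  P(Y=1) = 0.071 + 0.305 = 0.376
H(X|Y) = Σ_y P(y)·H(X|Y=y):
  Y=0: P(Y=0) = 0.624, P(X|Y=0) = (419/624, 205/624) → H(X|Y=0) = 0.9134
  Y=1: P(Y=1) = 0.376, P(X|Y=1) = (71/376, 305/376) → H(X|Y=1) = 0.6990
H(X|Y) = 0.624·0.9134 + 0.376·0.6990 = 0.8328 bits

I(X;Y) = H(X) - H(X|Y) = 0.9997 - 0.8328 = 0.1669 bits

Cross-check via I(X;Y) = H(X) + H(Y) - H(X,Y): computing H(Y) from the column sums and H(X,Y) from the 4 cells in the same way gives H(Y) = 0.9552 bits and H(X,Y) = 1.7880 bits, so
I(X;Y) = 0.9997 + 0.9552 - 1.7880 = 0.1669 bits ✓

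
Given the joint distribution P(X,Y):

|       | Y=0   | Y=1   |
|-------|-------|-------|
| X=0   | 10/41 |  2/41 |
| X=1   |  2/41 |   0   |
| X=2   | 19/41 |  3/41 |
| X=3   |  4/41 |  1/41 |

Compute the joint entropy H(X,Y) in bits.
2.1701 bits

H(X,Y) = -Σ_{x,y} P(x,y) log₂ P(x,y). Per-cell terms -P(x,y)·log₂P(x,y):
  X=0: 0.49649, 0.21256
  X=1: 0.21256, 0.00000
  X=2: 0.51422, 0.27604
  X=3: 0.32757, 0.13067
  (cells with P = 0 contribute 0)
Sum of the 8 terms: H(X,Y) = 2.1701 bits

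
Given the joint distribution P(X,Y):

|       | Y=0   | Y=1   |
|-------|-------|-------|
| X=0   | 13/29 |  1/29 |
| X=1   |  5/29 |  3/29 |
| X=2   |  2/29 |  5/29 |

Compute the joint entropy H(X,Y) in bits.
2.1656 bits

H(X,Y) = -Σ_{x,y} P(x,y) log₂ P(x,y). Per-cell terms -P(x,y)·log₂P(x,y):
  X=0: 0.51890, 0.16752
  X=1: 0.43725, 0.33859
  X=2: 0.26607, 0.43725
Sum of the 6 terms: H(X,Y) = 2.1656 bits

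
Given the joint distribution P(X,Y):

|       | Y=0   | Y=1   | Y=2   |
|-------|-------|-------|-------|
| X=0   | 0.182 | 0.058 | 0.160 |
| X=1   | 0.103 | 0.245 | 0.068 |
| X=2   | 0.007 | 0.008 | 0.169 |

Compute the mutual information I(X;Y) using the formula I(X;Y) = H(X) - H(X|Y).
0.3297 bits

I(X;Y) = H(X) - H(X|Y)

Marginal of X (row sums):
  P(X=0) = 0.182 + 0.058 + 0.160 = 0.400
  P(X=1) = 0.103 + 0.245 + 0.068 = 0.416
  P(X=2) = 0.007 + 0.008 + 0.169 = 0.184
H(X) = -[0.400·log₂(0.400) + 0.416·log₂(0.416) + 0.184·log₂(0.184)]
  = 0.52877 + 0.52638 + 0.44937 = 1.50452 bits

Marginal of Y (column sums):
  P(Y=0) = 0.182 + 0.103 + 0.007 = 0.292
  P(Y=1) = 0.058 + 0.245 + 0.008 = 0.311
  P(Y=2) = 0.160 + 0.068 + 0.169 = 0.397
H(X|Y) = Σ_y P(y)·H(X|Y=y):
  Y=0: P(Y=0) = 0.292, P(X|Y=0) = (91/146, 103/292, 7/292) → H(X|Y=0) = 1.08441
  Y=1: P(Y=1) = 0.311, P(X|Y=1) = (58/311, 245/311, 8/311) → H(X|Y=1) = 0.85878
  Y=2: P(Y=2) = 0.397, P(X|Y=2) = (160/397, 68/397, 169/397) → H(X|Y=2) = 1.48890
H(X|Y) = 0.292·1.08441 + 0.311·0.85878 + 0.397·1.48890 = 1.17482 bits

I(X;Y) = H(X) - H(X|Y) = 1.50452 - 1.17482 = 0.3297 bits

Cross-check via I(X;Y) = H(X) + H(Y) - H(X,Y): computing H(Y) from the column sums and H(X,Y) from the 9 cells in the same way gives H(Y) = 1.57174 bits and H(X,Y) = 2.74656 bits, so
I(X;Y) = 1.50452 + 1.57174 - 2.74656 = 0.3297 bits ✓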